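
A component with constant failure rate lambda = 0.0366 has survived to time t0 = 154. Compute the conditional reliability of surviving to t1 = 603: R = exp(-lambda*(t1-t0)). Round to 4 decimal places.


lambda = 0.0366
t0 = 154, t1 = 603
t1 - t0 = 449
lambda * (t1-t0) = 0.0366 * 449 = 16.4334
R = exp(-16.4334)
R = 0.0

0.0


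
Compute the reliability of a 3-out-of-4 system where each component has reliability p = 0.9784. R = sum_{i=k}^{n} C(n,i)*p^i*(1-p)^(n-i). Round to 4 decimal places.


k = 3, n = 4, p = 0.9784
i=3: C(4,3)=4 * 0.9784^3 * 0.0216^1 = 0.0809
i=4: C(4,4)=1 * 0.9784^4 * 0.0216^0 = 0.9164
R = sum of terms = 0.9973

0.9973


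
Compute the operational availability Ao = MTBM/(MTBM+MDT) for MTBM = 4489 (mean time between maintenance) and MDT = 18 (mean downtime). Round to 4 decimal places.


MTBM = 4489
MDT = 18
MTBM + MDT = 4507
Ao = 4489 / 4507
Ao = 0.996

0.996


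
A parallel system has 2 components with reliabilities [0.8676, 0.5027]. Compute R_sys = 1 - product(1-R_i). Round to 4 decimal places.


Components: [0.8676, 0.5027]
(1 - 0.8676) = 0.1324, running product = 0.1324
(1 - 0.5027) = 0.4973, running product = 0.0658
Product of (1-R_i) = 0.0658
R_sys = 1 - 0.0658 = 0.9342

0.9342


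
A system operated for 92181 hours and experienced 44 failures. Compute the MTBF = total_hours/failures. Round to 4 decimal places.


total_hours = 92181
failures = 44
MTBF = 92181 / 44
MTBF = 2095.0227

2095.0227


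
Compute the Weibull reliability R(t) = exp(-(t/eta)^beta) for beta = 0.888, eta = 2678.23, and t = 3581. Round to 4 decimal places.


beta = 0.888, eta = 2678.23, t = 3581
t/eta = 3581 / 2678.23 = 1.3371
(t/eta)^beta = 1.3371^0.888 = 1.2943
R(t) = exp(-1.2943)
R(t) = 0.2741

0.2741


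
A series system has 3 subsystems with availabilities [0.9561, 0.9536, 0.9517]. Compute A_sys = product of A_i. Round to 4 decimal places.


Subsystems: [0.9561, 0.9536, 0.9517]
After subsystem 1 (A=0.9561): product = 0.9561
After subsystem 2 (A=0.9536): product = 0.9117
After subsystem 3 (A=0.9517): product = 0.8677
A_sys = 0.8677

0.8677


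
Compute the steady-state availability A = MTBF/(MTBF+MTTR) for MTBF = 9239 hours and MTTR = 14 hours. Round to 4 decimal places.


MTBF = 9239
MTTR = 14
MTBF + MTTR = 9253
A = 9239 / 9253
A = 0.9985

0.9985


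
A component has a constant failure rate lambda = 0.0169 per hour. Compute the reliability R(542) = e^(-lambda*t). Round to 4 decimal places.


lambda = 0.0169
t = 542
lambda * t = 9.1598
R(t) = e^(-9.1598)
R(t) = 0.0001

0.0001


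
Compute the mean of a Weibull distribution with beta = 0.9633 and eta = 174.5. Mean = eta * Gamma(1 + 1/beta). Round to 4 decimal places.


beta = 0.9633, eta = 174.5
1/beta = 1.0381
1 + 1/beta = 2.0381
Gamma(2.0381) = 1.0167
Mean = 174.5 * 1.0167
Mean = 177.4159

177.4159


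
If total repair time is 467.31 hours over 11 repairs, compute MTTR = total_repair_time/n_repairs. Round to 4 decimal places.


total_repair_time = 467.31
n_repairs = 11
MTTR = 467.31 / 11
MTTR = 42.4827

42.4827


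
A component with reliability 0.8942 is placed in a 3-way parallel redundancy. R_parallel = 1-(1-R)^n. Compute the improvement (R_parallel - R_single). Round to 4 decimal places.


R_single = 0.8942, n = 3
1 - R_single = 0.1058
(1 - R_single)^n = 0.1058^3 = 0.0012
R_parallel = 1 - 0.0012 = 0.9988
Improvement = 0.9988 - 0.8942
Improvement = 0.1046

0.1046


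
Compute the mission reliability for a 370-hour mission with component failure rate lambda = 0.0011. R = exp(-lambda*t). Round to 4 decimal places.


lambda = 0.0011
mission_time = 370
lambda * t = 0.0011 * 370 = 0.407
R = exp(-0.407)
R = 0.6656

0.6656


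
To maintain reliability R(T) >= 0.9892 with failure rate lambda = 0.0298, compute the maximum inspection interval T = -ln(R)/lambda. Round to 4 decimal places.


R_target = 0.9892
lambda = 0.0298
-ln(0.9892) = 0.0109
T = 0.0109 / 0.0298
T = 0.3644

0.3644


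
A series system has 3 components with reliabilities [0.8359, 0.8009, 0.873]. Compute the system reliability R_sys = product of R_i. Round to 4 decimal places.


Components: [0.8359, 0.8009, 0.873]
After component 1 (R=0.8359): product = 0.8359
After component 2 (R=0.8009): product = 0.6695
After component 3 (R=0.873): product = 0.5844
R_sys = 0.5844

0.5844


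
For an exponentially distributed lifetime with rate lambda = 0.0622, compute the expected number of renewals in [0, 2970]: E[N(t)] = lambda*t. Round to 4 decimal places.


lambda = 0.0622
t = 2970
E[N(t)] = lambda * t
E[N(t)] = 0.0622 * 2970
E[N(t)] = 184.734

184.734


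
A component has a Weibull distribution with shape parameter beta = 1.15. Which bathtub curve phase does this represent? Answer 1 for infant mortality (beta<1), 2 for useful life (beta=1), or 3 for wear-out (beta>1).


beta = 1.15
Compare beta to 1:
beta < 1 => infant mortality (phase 1)
beta = 1 => useful life (phase 2)
beta > 1 => wear-out (phase 3)
Since beta = 1.15, this is wear-out (increasing failure rate)
Phase = 3

3


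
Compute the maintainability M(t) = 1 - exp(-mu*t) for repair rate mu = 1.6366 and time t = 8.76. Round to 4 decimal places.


mu = 1.6366, t = 8.76
mu * t = 1.6366 * 8.76 = 14.3366
exp(-14.3366) = 0.0
M(t) = 1 - 0.0
M(t) = 1.0

1.0


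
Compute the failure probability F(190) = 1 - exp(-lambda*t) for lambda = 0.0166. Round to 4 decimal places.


lambda = 0.0166, t = 190
lambda * t = 3.154
exp(-3.154) = 0.0427
F(t) = 1 - 0.0427
F(t) = 0.9573

0.9573


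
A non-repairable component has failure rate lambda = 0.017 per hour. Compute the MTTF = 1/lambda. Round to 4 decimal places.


lambda = 0.017
MTTF = 1 / 0.017
MTTF = 58.8235

58.8235


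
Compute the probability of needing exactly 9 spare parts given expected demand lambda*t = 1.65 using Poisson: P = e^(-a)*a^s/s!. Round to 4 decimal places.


a = 1.65, s = 9
e^(-a) = e^(-1.65) = 0.192
a^s = 1.65^9 = 90.6474
s! = 362880
P = 0.192 * 90.6474 / 362880
P = 0.0

0.0


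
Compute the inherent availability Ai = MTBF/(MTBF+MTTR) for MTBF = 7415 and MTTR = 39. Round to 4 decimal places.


MTBF = 7415
MTTR = 39
MTBF + MTTR = 7454
Ai = 7415 / 7454
Ai = 0.9948

0.9948


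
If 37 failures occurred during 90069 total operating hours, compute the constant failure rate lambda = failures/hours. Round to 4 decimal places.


failures = 37
total_hours = 90069
lambda = 37 / 90069
lambda = 0.0004

0.0004


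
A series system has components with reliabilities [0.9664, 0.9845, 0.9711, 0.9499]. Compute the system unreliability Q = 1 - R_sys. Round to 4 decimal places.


Components: [0.9664, 0.9845, 0.9711, 0.9499]
After component 1: product = 0.9664
After component 2: product = 0.9514
After component 3: product = 0.9239
After component 4: product = 0.8776
R_sys = 0.8776
Q = 1 - 0.8776 = 0.1224

0.1224


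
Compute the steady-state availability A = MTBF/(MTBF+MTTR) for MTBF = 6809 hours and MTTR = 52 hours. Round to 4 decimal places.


MTBF = 6809
MTTR = 52
MTBF + MTTR = 6861
A = 6809 / 6861
A = 0.9924

0.9924


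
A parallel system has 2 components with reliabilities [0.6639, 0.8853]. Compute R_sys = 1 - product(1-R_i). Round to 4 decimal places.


Components: [0.6639, 0.8853]
(1 - 0.6639) = 0.3361, running product = 0.3361
(1 - 0.8853) = 0.1147, running product = 0.0386
Product of (1-R_i) = 0.0386
R_sys = 1 - 0.0386 = 0.9614

0.9614


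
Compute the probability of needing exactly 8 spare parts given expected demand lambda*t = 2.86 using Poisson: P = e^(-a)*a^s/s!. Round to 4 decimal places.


a = 2.86, s = 8
e^(-a) = e^(-2.86) = 0.0573
a^s = 2.86^8 = 4476.3936
s! = 40320
P = 0.0573 * 4476.3936 / 40320
P = 0.0064

0.0064


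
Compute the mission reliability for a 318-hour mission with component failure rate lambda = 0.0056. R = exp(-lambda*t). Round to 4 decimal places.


lambda = 0.0056
mission_time = 318
lambda * t = 0.0056 * 318 = 1.7808
R = exp(-1.7808)
R = 0.1685

0.1685


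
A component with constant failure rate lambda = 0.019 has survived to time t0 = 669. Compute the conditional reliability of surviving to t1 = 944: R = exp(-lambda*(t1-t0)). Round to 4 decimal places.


lambda = 0.019
t0 = 669, t1 = 944
t1 - t0 = 275
lambda * (t1-t0) = 0.019 * 275 = 5.225
R = exp(-5.225)
R = 0.0054

0.0054


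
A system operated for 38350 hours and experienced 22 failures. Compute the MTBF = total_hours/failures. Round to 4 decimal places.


total_hours = 38350
failures = 22
MTBF = 38350 / 22
MTBF = 1743.1818

1743.1818


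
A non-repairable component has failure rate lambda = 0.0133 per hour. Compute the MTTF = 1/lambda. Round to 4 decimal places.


lambda = 0.0133
MTTF = 1 / 0.0133
MTTF = 75.188

75.188


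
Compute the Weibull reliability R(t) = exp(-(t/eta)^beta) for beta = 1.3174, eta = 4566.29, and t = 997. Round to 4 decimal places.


beta = 1.3174, eta = 4566.29, t = 997
t/eta = 997 / 4566.29 = 0.2183
(t/eta)^beta = 0.2183^1.3174 = 0.1347
R(t) = exp(-0.1347)
R(t) = 0.874

0.874


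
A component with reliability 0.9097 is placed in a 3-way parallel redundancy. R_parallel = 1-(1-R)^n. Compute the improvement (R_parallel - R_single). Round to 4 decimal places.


R_single = 0.9097, n = 3
1 - R_single = 0.0903
(1 - R_single)^n = 0.0903^3 = 0.0007
R_parallel = 1 - 0.0007 = 0.9993
Improvement = 0.9993 - 0.9097
Improvement = 0.0896

0.0896


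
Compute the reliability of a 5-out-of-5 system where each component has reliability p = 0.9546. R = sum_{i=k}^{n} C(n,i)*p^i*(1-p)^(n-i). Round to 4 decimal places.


k = 5, n = 5, p = 0.9546
i=5: C(5,5)=1 * 0.9546^5 * 0.0454^0 = 0.7927
R = sum of terms = 0.7927

0.7927


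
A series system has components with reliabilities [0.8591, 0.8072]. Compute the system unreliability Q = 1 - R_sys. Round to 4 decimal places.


Components: [0.8591, 0.8072]
After component 1: product = 0.8591
After component 2: product = 0.6935
R_sys = 0.6935
Q = 1 - 0.6935 = 0.3065

0.3065


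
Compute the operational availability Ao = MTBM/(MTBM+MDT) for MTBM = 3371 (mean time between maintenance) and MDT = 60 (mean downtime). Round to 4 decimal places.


MTBM = 3371
MDT = 60
MTBM + MDT = 3431
Ao = 3371 / 3431
Ao = 0.9825

0.9825


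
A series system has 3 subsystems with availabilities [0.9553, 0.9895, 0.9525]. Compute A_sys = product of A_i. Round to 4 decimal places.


Subsystems: [0.9553, 0.9895, 0.9525]
After subsystem 1 (A=0.9553): product = 0.9553
After subsystem 2 (A=0.9895): product = 0.9453
After subsystem 3 (A=0.9525): product = 0.9004
A_sys = 0.9004

0.9004


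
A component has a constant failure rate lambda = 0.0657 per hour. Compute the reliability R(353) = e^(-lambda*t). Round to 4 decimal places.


lambda = 0.0657
t = 353
lambda * t = 23.1921
R(t) = e^(-23.1921)
R(t) = 0.0

0.0


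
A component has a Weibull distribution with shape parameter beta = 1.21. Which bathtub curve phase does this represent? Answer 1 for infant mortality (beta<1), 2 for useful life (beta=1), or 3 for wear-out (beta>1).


beta = 1.21
Compare beta to 1:
beta < 1 => infant mortality (phase 1)
beta = 1 => useful life (phase 2)
beta > 1 => wear-out (phase 3)
Since beta = 1.21, this is wear-out (increasing failure rate)
Phase = 3

3


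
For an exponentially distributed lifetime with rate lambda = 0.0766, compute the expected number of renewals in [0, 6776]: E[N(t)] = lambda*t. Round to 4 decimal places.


lambda = 0.0766
t = 6776
E[N(t)] = lambda * t
E[N(t)] = 0.0766 * 6776
E[N(t)] = 519.0416

519.0416


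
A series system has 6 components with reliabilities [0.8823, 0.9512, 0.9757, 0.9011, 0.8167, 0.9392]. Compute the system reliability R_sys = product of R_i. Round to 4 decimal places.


Components: [0.8823, 0.9512, 0.9757, 0.9011, 0.8167, 0.9392]
After component 1 (R=0.8823): product = 0.8823
After component 2 (R=0.9512): product = 0.8392
After component 3 (R=0.9757): product = 0.8189
After component 4 (R=0.9011): product = 0.7379
After component 5 (R=0.8167): product = 0.6026
After component 6 (R=0.9392): product = 0.566
R_sys = 0.566

0.566


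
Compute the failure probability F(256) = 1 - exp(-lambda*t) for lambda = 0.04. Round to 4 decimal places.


lambda = 0.04, t = 256
lambda * t = 10.24
exp(-10.24) = 0.0
F(t) = 1 - 0.0
F(t) = 1.0

1.0


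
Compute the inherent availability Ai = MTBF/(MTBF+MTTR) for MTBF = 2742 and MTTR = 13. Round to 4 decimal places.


MTBF = 2742
MTTR = 13
MTBF + MTTR = 2755
Ai = 2742 / 2755
Ai = 0.9953

0.9953


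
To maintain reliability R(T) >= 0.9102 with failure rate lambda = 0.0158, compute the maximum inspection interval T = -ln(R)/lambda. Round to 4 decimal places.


R_target = 0.9102
lambda = 0.0158
-ln(0.9102) = 0.0941
T = 0.0941 / 0.0158
T = 5.9551

5.9551


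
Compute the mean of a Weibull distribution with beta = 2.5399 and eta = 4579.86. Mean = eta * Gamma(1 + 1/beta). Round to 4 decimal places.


beta = 2.5399, eta = 4579.86
1/beta = 0.3937
1 + 1/beta = 1.3937
Gamma(1.3937) = 0.8876
Mean = 4579.86 * 0.8876
Mean = 4065.1942

4065.1942


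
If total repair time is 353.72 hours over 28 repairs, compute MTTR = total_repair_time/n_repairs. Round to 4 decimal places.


total_repair_time = 353.72
n_repairs = 28
MTTR = 353.72 / 28
MTTR = 12.6329

12.6329


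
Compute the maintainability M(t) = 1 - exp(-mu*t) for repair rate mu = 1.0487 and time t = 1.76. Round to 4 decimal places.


mu = 1.0487, t = 1.76
mu * t = 1.0487 * 1.76 = 1.8457
exp(-1.8457) = 0.1579
M(t) = 1 - 0.1579
M(t) = 0.8421

0.8421


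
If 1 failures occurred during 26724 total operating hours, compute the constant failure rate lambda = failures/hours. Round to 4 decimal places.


failures = 1
total_hours = 26724
lambda = 1 / 26724
lambda = 0.0

0.0


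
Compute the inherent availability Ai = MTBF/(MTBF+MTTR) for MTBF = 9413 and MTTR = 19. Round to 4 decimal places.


MTBF = 9413
MTTR = 19
MTBF + MTTR = 9432
Ai = 9413 / 9432
Ai = 0.998

0.998


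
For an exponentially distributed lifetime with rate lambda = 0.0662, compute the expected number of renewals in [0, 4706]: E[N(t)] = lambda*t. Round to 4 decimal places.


lambda = 0.0662
t = 4706
E[N(t)] = lambda * t
E[N(t)] = 0.0662 * 4706
E[N(t)] = 311.5372

311.5372


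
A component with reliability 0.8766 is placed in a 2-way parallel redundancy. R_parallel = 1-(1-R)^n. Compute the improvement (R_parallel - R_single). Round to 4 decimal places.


R_single = 0.8766, n = 2
1 - R_single = 0.1234
(1 - R_single)^n = 0.1234^2 = 0.0152
R_parallel = 1 - 0.0152 = 0.9848
Improvement = 0.9848 - 0.8766
Improvement = 0.1082

0.1082


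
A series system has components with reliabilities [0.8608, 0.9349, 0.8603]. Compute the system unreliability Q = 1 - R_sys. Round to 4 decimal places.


Components: [0.8608, 0.9349, 0.8603]
After component 1: product = 0.8608
After component 2: product = 0.8048
After component 3: product = 0.6923
R_sys = 0.6923
Q = 1 - 0.6923 = 0.3077

0.3077


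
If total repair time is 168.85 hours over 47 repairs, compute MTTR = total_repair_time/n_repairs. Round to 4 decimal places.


total_repair_time = 168.85
n_repairs = 47
MTTR = 168.85 / 47
MTTR = 3.5926

3.5926


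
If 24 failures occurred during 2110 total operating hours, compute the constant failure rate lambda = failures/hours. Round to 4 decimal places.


failures = 24
total_hours = 2110
lambda = 24 / 2110
lambda = 0.0114

0.0114


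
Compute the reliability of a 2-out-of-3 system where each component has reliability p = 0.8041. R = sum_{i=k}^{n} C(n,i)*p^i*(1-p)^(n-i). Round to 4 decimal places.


k = 2, n = 3, p = 0.8041
i=2: C(3,2)=3 * 0.8041^2 * 0.1959^1 = 0.38
i=3: C(3,3)=1 * 0.8041^3 * 0.1959^0 = 0.5199
R = sum of terms = 0.8999

0.8999


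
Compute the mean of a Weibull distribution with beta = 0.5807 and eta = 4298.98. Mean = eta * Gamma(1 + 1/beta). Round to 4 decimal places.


beta = 0.5807, eta = 4298.98
1/beta = 1.7221
1 + 1/beta = 2.7221
Gamma(2.7221) = 1.5722
Mean = 4298.98 * 1.5722
Mean = 6759.0578

6759.0578


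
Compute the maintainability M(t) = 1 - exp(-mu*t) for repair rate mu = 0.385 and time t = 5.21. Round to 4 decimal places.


mu = 0.385, t = 5.21
mu * t = 0.385 * 5.21 = 2.0059
exp(-2.0059) = 0.1345
M(t) = 1 - 0.1345
M(t) = 0.8655

0.8655


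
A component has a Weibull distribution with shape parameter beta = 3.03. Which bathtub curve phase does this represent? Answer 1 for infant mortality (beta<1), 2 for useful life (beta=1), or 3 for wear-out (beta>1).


beta = 3.03
Compare beta to 1:
beta < 1 => infant mortality (phase 1)
beta = 1 => useful life (phase 2)
beta > 1 => wear-out (phase 3)
Since beta = 3.03, this is wear-out (increasing failure rate)
Phase = 3

3


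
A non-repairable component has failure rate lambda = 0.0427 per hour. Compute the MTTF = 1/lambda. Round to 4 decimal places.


lambda = 0.0427
MTTF = 1 / 0.0427
MTTF = 23.4192

23.4192


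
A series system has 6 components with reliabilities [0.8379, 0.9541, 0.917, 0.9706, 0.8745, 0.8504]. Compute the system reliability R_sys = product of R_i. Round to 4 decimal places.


Components: [0.8379, 0.9541, 0.917, 0.9706, 0.8745, 0.8504]
After component 1 (R=0.8379): product = 0.8379
After component 2 (R=0.9541): product = 0.7994
After component 3 (R=0.917): product = 0.7331
After component 4 (R=0.9706): product = 0.7115
After component 5 (R=0.8745): product = 0.6222
After component 6 (R=0.8504): product = 0.5291
R_sys = 0.5291

0.5291


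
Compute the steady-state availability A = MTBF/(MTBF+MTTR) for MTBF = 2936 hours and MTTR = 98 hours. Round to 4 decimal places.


MTBF = 2936
MTTR = 98
MTBF + MTTR = 3034
A = 2936 / 3034
A = 0.9677

0.9677


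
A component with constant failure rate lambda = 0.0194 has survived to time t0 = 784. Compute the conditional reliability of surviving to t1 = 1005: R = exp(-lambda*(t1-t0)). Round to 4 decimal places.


lambda = 0.0194
t0 = 784, t1 = 1005
t1 - t0 = 221
lambda * (t1-t0) = 0.0194 * 221 = 4.2874
R = exp(-4.2874)
R = 0.0137

0.0137


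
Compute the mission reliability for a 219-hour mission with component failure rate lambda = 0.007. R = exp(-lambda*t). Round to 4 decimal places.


lambda = 0.007
mission_time = 219
lambda * t = 0.007 * 219 = 1.533
R = exp(-1.533)
R = 0.2159

0.2159


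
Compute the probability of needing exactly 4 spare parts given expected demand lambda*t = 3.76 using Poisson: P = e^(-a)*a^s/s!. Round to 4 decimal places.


a = 3.76, s = 4
e^(-a) = e^(-3.76) = 0.0233
a^s = 3.76^4 = 199.8717
s! = 24
P = 0.0233 * 199.8717 / 24
P = 0.1939

0.1939


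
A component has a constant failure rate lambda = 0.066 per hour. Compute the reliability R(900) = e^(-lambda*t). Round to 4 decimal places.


lambda = 0.066
t = 900
lambda * t = 59.4
R(t) = e^(-59.4)
R(t) = 0.0

0.0


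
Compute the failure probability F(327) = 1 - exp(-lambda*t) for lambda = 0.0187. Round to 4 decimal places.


lambda = 0.0187, t = 327
lambda * t = 6.1149
exp(-6.1149) = 0.0022
F(t) = 1 - 0.0022
F(t) = 0.9978

0.9978


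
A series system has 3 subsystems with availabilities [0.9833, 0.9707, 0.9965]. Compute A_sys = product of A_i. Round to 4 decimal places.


Subsystems: [0.9833, 0.9707, 0.9965]
After subsystem 1 (A=0.9833): product = 0.9833
After subsystem 2 (A=0.9707): product = 0.9545
After subsystem 3 (A=0.9965): product = 0.9511
A_sys = 0.9511

0.9511


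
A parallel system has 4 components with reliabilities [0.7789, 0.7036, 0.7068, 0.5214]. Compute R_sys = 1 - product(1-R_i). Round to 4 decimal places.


Components: [0.7789, 0.7036, 0.7068, 0.5214]
(1 - 0.7789) = 0.2211, running product = 0.2211
(1 - 0.7036) = 0.2964, running product = 0.0655
(1 - 0.7068) = 0.2932, running product = 0.0192
(1 - 0.5214) = 0.4786, running product = 0.0092
Product of (1-R_i) = 0.0092
R_sys = 1 - 0.0092 = 0.9908

0.9908


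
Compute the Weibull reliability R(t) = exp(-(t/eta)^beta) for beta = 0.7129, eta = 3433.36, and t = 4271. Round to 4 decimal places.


beta = 0.7129, eta = 3433.36, t = 4271
t/eta = 4271 / 3433.36 = 1.244
(t/eta)^beta = 1.244^0.7129 = 1.1684
R(t) = exp(-1.1684)
R(t) = 0.3109

0.3109


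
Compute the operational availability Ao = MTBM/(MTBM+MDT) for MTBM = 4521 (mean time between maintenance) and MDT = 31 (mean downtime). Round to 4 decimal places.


MTBM = 4521
MDT = 31
MTBM + MDT = 4552
Ao = 4521 / 4552
Ao = 0.9932

0.9932


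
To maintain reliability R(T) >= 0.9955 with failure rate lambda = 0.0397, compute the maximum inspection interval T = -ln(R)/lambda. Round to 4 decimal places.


R_target = 0.9955
lambda = 0.0397
-ln(0.9955) = 0.0045
T = 0.0045 / 0.0397
T = 0.1136

0.1136


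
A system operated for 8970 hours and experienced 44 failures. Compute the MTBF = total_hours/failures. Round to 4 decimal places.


total_hours = 8970
failures = 44
MTBF = 8970 / 44
MTBF = 203.8636

203.8636


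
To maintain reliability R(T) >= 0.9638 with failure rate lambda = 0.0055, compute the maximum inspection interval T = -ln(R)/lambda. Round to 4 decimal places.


R_target = 0.9638
lambda = 0.0055
-ln(0.9638) = 0.0369
T = 0.0369 / 0.0055
T = 6.7039

6.7039


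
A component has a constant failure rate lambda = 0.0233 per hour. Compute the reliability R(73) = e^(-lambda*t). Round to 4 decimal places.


lambda = 0.0233
t = 73
lambda * t = 1.7009
R(t) = e^(-1.7009)
R(t) = 0.1825

0.1825


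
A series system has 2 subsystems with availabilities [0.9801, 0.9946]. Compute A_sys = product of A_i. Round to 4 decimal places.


Subsystems: [0.9801, 0.9946]
After subsystem 1 (A=0.9801): product = 0.9801
After subsystem 2 (A=0.9946): product = 0.9748
A_sys = 0.9748

0.9748


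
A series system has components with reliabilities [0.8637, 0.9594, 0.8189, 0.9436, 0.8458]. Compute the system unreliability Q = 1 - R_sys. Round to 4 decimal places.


Components: [0.8637, 0.9594, 0.8189, 0.9436, 0.8458]
After component 1: product = 0.8637
After component 2: product = 0.8286
After component 3: product = 0.6786
After component 4: product = 0.6403
After component 5: product = 0.5416
R_sys = 0.5416
Q = 1 - 0.5416 = 0.4584

0.4584


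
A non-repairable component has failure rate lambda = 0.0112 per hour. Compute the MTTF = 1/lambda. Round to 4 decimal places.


lambda = 0.0112
MTTF = 1 / 0.0112
MTTF = 89.2857

89.2857


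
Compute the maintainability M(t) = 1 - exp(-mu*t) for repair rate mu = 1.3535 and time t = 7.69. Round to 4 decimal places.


mu = 1.3535, t = 7.69
mu * t = 1.3535 * 7.69 = 10.4084
exp(-10.4084) = 0.0
M(t) = 1 - 0.0
M(t) = 1.0

1.0


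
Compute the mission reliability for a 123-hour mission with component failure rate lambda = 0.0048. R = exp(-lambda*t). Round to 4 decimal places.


lambda = 0.0048
mission_time = 123
lambda * t = 0.0048 * 123 = 0.5904
R = exp(-0.5904)
R = 0.5541

0.5541


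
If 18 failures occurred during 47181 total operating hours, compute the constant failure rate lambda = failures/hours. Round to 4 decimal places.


failures = 18
total_hours = 47181
lambda = 18 / 47181
lambda = 0.0004

0.0004


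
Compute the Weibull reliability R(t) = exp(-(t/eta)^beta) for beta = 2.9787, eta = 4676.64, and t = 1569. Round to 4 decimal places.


beta = 2.9787, eta = 4676.64, t = 1569
t/eta = 1569 / 4676.64 = 0.3355
(t/eta)^beta = 0.3355^2.9787 = 0.0387
R(t) = exp(-0.0387)
R(t) = 0.9621

0.9621


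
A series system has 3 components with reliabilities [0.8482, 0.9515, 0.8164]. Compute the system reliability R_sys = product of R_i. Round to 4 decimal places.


Components: [0.8482, 0.9515, 0.8164]
After component 1 (R=0.8482): product = 0.8482
After component 2 (R=0.9515): product = 0.8071
After component 3 (R=0.8164): product = 0.6589
R_sys = 0.6589

0.6589


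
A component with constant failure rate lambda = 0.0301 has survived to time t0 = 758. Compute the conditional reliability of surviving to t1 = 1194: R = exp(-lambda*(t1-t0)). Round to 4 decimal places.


lambda = 0.0301
t0 = 758, t1 = 1194
t1 - t0 = 436
lambda * (t1-t0) = 0.0301 * 436 = 13.1236
R = exp(-13.1236)
R = 0.0

0.0


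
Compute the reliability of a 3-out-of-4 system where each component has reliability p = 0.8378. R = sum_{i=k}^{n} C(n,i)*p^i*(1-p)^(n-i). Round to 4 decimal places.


k = 3, n = 4, p = 0.8378
i=3: C(4,3)=4 * 0.8378^3 * 0.1622^1 = 0.3815
i=4: C(4,4)=1 * 0.8378^4 * 0.1622^0 = 0.4927
R = sum of terms = 0.8742

0.8742


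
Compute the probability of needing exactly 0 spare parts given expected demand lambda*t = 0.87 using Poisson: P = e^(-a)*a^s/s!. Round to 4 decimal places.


a = 0.87, s = 0
e^(-a) = e^(-0.87) = 0.419
a^s = 0.87^0 = 1.0
s! = 1
P = 0.419 * 1.0 / 1
P = 0.419

0.419


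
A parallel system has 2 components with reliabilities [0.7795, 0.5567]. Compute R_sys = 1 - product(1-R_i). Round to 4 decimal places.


Components: [0.7795, 0.5567]
(1 - 0.7795) = 0.2205, running product = 0.2205
(1 - 0.5567) = 0.4433, running product = 0.0977
Product of (1-R_i) = 0.0977
R_sys = 1 - 0.0977 = 0.9023

0.9023


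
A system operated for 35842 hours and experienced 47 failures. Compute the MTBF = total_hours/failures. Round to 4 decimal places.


total_hours = 35842
failures = 47
MTBF = 35842 / 47
MTBF = 762.5957

762.5957


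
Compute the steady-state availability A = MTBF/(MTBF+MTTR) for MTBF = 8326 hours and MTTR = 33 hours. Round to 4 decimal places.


MTBF = 8326
MTTR = 33
MTBF + MTTR = 8359
A = 8326 / 8359
A = 0.9961

0.9961


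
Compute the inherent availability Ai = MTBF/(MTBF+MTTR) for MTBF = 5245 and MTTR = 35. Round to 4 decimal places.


MTBF = 5245
MTTR = 35
MTBF + MTTR = 5280
Ai = 5245 / 5280
Ai = 0.9934

0.9934


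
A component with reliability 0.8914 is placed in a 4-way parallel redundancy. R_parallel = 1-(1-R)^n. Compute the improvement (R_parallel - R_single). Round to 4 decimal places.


R_single = 0.8914, n = 4
1 - R_single = 0.1086
(1 - R_single)^n = 0.1086^4 = 0.0001
R_parallel = 1 - 0.0001 = 0.9999
Improvement = 0.9999 - 0.8914
Improvement = 0.1085

0.1085


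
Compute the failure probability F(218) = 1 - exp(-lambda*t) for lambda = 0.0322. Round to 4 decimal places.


lambda = 0.0322, t = 218
lambda * t = 7.0196
exp(-7.0196) = 0.0009
F(t) = 1 - 0.0009
F(t) = 0.9991

0.9991


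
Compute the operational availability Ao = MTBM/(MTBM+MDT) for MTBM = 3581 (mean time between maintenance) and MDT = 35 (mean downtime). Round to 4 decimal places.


MTBM = 3581
MDT = 35
MTBM + MDT = 3616
Ao = 3581 / 3616
Ao = 0.9903

0.9903


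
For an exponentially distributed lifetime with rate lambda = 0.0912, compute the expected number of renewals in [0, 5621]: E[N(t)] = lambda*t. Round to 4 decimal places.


lambda = 0.0912
t = 5621
E[N(t)] = lambda * t
E[N(t)] = 0.0912 * 5621
E[N(t)] = 512.6352

512.6352


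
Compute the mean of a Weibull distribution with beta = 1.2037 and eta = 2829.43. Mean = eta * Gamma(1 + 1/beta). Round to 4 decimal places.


beta = 1.2037, eta = 2829.43
1/beta = 0.8308
1 + 1/beta = 1.8308
Gamma(1.8308) = 0.9399
Mean = 2829.43 * 0.9399
Mean = 2659.4185

2659.4185


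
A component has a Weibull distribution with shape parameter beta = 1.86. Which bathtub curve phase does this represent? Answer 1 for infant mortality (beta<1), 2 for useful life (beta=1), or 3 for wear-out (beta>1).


beta = 1.86
Compare beta to 1:
beta < 1 => infant mortality (phase 1)
beta = 1 => useful life (phase 2)
beta > 1 => wear-out (phase 3)
Since beta = 1.86, this is wear-out (increasing failure rate)
Phase = 3

3


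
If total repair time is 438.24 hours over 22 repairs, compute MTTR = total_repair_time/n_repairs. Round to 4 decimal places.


total_repair_time = 438.24
n_repairs = 22
MTTR = 438.24 / 22
MTTR = 19.92

19.92


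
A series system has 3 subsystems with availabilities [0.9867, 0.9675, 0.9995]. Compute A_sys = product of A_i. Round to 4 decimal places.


Subsystems: [0.9867, 0.9675, 0.9995]
After subsystem 1 (A=0.9867): product = 0.9867
After subsystem 2 (A=0.9675): product = 0.9546
After subsystem 3 (A=0.9995): product = 0.9542
A_sys = 0.9542

0.9542


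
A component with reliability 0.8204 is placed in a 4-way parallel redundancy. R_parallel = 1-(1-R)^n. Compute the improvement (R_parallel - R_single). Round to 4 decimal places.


R_single = 0.8204, n = 4
1 - R_single = 0.1796
(1 - R_single)^n = 0.1796^4 = 0.001
R_parallel = 1 - 0.001 = 0.999
Improvement = 0.999 - 0.8204
Improvement = 0.1786

0.1786


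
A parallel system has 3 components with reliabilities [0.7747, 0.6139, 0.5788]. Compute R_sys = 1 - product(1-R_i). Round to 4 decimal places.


Components: [0.7747, 0.6139, 0.5788]
(1 - 0.7747) = 0.2253, running product = 0.2253
(1 - 0.6139) = 0.3861, running product = 0.087
(1 - 0.5788) = 0.4212, running product = 0.0366
Product of (1-R_i) = 0.0366
R_sys = 1 - 0.0366 = 0.9634

0.9634


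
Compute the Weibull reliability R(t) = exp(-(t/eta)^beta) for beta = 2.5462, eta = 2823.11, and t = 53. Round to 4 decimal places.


beta = 2.5462, eta = 2823.11, t = 53
t/eta = 53 / 2823.11 = 0.0188
(t/eta)^beta = 0.0188^2.5462 = 0.0
R(t) = exp(-0.0)
R(t) = 1.0

1.0


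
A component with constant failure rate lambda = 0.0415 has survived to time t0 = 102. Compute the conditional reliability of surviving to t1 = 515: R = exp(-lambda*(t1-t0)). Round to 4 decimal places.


lambda = 0.0415
t0 = 102, t1 = 515
t1 - t0 = 413
lambda * (t1-t0) = 0.0415 * 413 = 17.1395
R = exp(-17.1395)
R = 0.0

0.0


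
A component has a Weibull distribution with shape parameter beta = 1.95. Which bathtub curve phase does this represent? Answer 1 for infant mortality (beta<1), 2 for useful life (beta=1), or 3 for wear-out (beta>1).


beta = 1.95
Compare beta to 1:
beta < 1 => infant mortality (phase 1)
beta = 1 => useful life (phase 2)
beta > 1 => wear-out (phase 3)
Since beta = 1.95, this is wear-out (increasing failure rate)
Phase = 3

3


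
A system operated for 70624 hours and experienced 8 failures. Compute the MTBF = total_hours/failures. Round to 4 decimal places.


total_hours = 70624
failures = 8
MTBF = 70624 / 8
MTBF = 8828.0

8828.0


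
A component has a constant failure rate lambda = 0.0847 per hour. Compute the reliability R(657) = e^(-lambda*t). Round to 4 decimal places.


lambda = 0.0847
t = 657
lambda * t = 55.6479
R(t) = e^(-55.6479)
R(t) = 0.0

0.0


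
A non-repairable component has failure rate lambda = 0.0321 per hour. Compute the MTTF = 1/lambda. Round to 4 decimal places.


lambda = 0.0321
MTTF = 1 / 0.0321
MTTF = 31.1526

31.1526


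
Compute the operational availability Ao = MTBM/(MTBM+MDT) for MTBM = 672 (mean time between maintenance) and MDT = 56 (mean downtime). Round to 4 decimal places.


MTBM = 672
MDT = 56
MTBM + MDT = 728
Ao = 672 / 728
Ao = 0.9231

0.9231


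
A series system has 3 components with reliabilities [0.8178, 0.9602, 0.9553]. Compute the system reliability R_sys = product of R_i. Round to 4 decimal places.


Components: [0.8178, 0.9602, 0.9553]
After component 1 (R=0.8178): product = 0.8178
After component 2 (R=0.9602): product = 0.7853
After component 3 (R=0.9553): product = 0.7502
R_sys = 0.7502

0.7502


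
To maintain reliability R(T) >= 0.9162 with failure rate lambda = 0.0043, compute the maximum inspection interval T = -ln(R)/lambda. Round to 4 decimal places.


R_target = 0.9162
lambda = 0.0043
-ln(0.9162) = 0.0875
T = 0.0875 / 0.0043
T = 20.3536

20.3536


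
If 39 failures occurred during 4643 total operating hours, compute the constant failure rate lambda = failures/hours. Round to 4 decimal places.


failures = 39
total_hours = 4643
lambda = 39 / 4643
lambda = 0.0084

0.0084


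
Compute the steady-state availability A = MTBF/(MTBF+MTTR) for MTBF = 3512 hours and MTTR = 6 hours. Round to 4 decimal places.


MTBF = 3512
MTTR = 6
MTBF + MTTR = 3518
A = 3512 / 3518
A = 0.9983

0.9983


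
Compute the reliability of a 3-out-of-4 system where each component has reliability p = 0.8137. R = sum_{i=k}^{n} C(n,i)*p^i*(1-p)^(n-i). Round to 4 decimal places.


k = 3, n = 4, p = 0.8137
i=3: C(4,3)=4 * 0.8137^3 * 0.1863^1 = 0.4015
i=4: C(4,4)=1 * 0.8137^4 * 0.1863^0 = 0.4384
R = sum of terms = 0.8399

0.8399


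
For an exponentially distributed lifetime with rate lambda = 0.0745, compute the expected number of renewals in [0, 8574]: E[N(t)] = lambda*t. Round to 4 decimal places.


lambda = 0.0745
t = 8574
E[N(t)] = lambda * t
E[N(t)] = 0.0745 * 8574
E[N(t)] = 638.763

638.763


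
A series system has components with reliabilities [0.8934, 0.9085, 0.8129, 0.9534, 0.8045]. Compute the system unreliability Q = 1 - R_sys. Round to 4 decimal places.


Components: [0.8934, 0.9085, 0.8129, 0.9534, 0.8045]
After component 1: product = 0.8934
After component 2: product = 0.8117
After component 3: product = 0.6598
After component 4: product = 0.629
After component 5: product = 0.5061
R_sys = 0.5061
Q = 1 - 0.5061 = 0.4939

0.4939


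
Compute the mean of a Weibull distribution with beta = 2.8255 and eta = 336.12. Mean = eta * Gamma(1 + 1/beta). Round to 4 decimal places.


beta = 2.8255, eta = 336.12
1/beta = 0.3539
1 + 1/beta = 1.3539
Gamma(1.3539) = 0.8908
Mean = 336.12 * 0.8908
Mean = 299.4026

299.4026


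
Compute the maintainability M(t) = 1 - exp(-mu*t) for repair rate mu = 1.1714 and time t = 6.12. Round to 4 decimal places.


mu = 1.1714, t = 6.12
mu * t = 1.1714 * 6.12 = 7.169
exp(-7.169) = 0.0008
M(t) = 1 - 0.0008
M(t) = 0.9992

0.9992


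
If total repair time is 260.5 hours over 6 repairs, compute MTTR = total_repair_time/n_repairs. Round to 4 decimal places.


total_repair_time = 260.5
n_repairs = 6
MTTR = 260.5 / 6
MTTR = 43.4167

43.4167


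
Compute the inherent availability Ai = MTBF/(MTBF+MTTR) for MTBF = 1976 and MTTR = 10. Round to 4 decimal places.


MTBF = 1976
MTTR = 10
MTBF + MTTR = 1986
Ai = 1976 / 1986
Ai = 0.995

0.995


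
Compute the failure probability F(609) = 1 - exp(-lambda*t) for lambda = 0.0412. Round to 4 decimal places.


lambda = 0.0412, t = 609
lambda * t = 25.0908
exp(-25.0908) = 0.0
F(t) = 1 - 0.0
F(t) = 1.0

1.0


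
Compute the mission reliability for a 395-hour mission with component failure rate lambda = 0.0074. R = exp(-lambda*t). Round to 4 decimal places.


lambda = 0.0074
mission_time = 395
lambda * t = 0.0074 * 395 = 2.923
R = exp(-2.923)
R = 0.0538

0.0538


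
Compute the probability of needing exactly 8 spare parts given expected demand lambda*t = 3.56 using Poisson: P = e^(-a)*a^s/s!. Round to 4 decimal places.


a = 3.56, s = 8
e^(-a) = e^(-3.56) = 0.0284
a^s = 3.56^8 = 25798.8284
s! = 40320
P = 0.0284 * 25798.8284 / 40320
P = 0.0182

0.0182


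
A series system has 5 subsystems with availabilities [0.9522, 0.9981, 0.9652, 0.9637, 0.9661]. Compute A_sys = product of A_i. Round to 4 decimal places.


Subsystems: [0.9522, 0.9981, 0.9652, 0.9637, 0.9661]
After subsystem 1 (A=0.9522): product = 0.9522
After subsystem 2 (A=0.9981): product = 0.9504
After subsystem 3 (A=0.9652): product = 0.9173
After subsystem 4 (A=0.9637): product = 0.884
After subsystem 5 (A=0.9661): product = 0.8541
A_sys = 0.8541

0.8541


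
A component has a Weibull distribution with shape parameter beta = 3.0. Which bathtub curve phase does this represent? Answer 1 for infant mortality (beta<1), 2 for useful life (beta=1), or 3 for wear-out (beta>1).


beta = 3.0
Compare beta to 1:
beta < 1 => infant mortality (phase 1)
beta = 1 => useful life (phase 2)
beta > 1 => wear-out (phase 3)
Since beta = 3.0, this is wear-out (increasing failure rate)
Phase = 3

3


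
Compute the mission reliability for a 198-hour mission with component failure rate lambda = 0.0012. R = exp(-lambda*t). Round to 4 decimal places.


lambda = 0.0012
mission_time = 198
lambda * t = 0.0012 * 198 = 0.2376
R = exp(-0.2376)
R = 0.7885

0.7885


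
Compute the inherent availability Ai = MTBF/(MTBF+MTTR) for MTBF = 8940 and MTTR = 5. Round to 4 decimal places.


MTBF = 8940
MTTR = 5
MTBF + MTTR = 8945
Ai = 8940 / 8945
Ai = 0.9994

0.9994


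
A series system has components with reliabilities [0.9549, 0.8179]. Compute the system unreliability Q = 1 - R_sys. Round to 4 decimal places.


Components: [0.9549, 0.8179]
After component 1: product = 0.9549
After component 2: product = 0.781
R_sys = 0.781
Q = 1 - 0.781 = 0.219

0.219


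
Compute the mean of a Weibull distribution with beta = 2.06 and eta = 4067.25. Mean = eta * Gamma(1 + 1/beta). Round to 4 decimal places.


beta = 2.06, eta = 4067.25
1/beta = 0.4854
1 + 1/beta = 1.4854
Gamma(1.4854) = 0.8858
Mean = 4067.25 * 0.8858
Mean = 3602.9502

3602.9502


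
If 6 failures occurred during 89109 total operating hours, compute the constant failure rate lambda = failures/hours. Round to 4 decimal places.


failures = 6
total_hours = 89109
lambda = 6 / 89109
lambda = 0.0001

0.0001


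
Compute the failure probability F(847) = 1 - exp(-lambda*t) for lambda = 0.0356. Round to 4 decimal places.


lambda = 0.0356, t = 847
lambda * t = 30.1532
exp(-30.1532) = 0.0
F(t) = 1 - 0.0
F(t) = 1.0

1.0


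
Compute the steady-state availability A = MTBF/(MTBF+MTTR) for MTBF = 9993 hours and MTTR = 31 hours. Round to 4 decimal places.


MTBF = 9993
MTTR = 31
MTBF + MTTR = 10024
A = 9993 / 10024
A = 0.9969

0.9969


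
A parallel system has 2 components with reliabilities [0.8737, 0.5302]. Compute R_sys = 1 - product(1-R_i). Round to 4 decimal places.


Components: [0.8737, 0.5302]
(1 - 0.8737) = 0.1263, running product = 0.1263
(1 - 0.5302) = 0.4698, running product = 0.0593
Product of (1-R_i) = 0.0593
R_sys = 1 - 0.0593 = 0.9407

0.9407


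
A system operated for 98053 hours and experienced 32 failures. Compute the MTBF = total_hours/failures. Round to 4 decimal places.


total_hours = 98053
failures = 32
MTBF = 98053 / 32
MTBF = 3064.1562

3064.1562


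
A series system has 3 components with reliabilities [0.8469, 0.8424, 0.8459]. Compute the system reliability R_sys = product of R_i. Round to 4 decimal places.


Components: [0.8469, 0.8424, 0.8459]
After component 1 (R=0.8469): product = 0.8469
After component 2 (R=0.8424): product = 0.7134
After component 3 (R=0.8459): product = 0.6035
R_sys = 0.6035

0.6035


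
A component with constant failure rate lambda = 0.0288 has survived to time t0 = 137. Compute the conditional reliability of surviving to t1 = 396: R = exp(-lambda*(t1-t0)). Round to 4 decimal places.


lambda = 0.0288
t0 = 137, t1 = 396
t1 - t0 = 259
lambda * (t1-t0) = 0.0288 * 259 = 7.4592
R = exp(-7.4592)
R = 0.0006

0.0006


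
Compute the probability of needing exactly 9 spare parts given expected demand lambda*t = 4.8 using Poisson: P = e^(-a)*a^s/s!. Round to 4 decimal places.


a = 4.8, s = 9
e^(-a) = e^(-4.8) = 0.0082
a^s = 4.8^9 = 1352605.4606
s! = 362880
P = 0.0082 * 1352605.4606 / 362880
P = 0.0307

0.0307


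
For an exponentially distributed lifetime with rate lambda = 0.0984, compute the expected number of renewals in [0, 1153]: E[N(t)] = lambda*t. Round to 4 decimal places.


lambda = 0.0984
t = 1153
E[N(t)] = lambda * t
E[N(t)] = 0.0984 * 1153
E[N(t)] = 113.4552

113.4552


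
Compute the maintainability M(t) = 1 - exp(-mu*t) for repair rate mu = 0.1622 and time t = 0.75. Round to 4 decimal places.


mu = 0.1622, t = 0.75
mu * t = 0.1622 * 0.75 = 0.1217
exp(-0.1217) = 0.8855
M(t) = 1 - 0.8855
M(t) = 0.1145

0.1145


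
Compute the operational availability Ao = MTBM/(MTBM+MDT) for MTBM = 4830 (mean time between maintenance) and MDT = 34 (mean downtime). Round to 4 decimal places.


MTBM = 4830
MDT = 34
MTBM + MDT = 4864
Ao = 4830 / 4864
Ao = 0.993

0.993


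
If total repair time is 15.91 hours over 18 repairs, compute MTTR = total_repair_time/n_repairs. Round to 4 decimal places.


total_repair_time = 15.91
n_repairs = 18
MTTR = 15.91 / 18
MTTR = 0.8839

0.8839


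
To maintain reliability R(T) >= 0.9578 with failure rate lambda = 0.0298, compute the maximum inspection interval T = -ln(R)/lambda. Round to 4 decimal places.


R_target = 0.9578
lambda = 0.0298
-ln(0.9578) = 0.0431
T = 0.0431 / 0.0298
T = 1.4469

1.4469
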